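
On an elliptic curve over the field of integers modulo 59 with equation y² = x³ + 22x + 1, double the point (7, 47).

(32, 43)

tangent at (7, 47): λ = (3·7² + 22)/(2·47) ≡ 51/35. 35⁻¹ ≡ 27 (mod 59), so λ ≡ 51·27 ≡ 20.
  x = λ² - 7 - 7 = 400 - 14 ≡ 32; y = λ·(7 - 32) - 47 ≡ 43. → (32, 43)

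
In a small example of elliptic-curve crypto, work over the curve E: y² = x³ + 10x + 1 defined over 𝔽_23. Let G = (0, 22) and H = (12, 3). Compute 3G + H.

First 3G:
Repeated addition: build up to 3G.
2G: tangent at (0, 22): λ = (3·0² + 10)/(2·22) ≡ 10/21. 21⁻¹ ≡ 11 (mod 23) since 21·11 = 231 ≡ 1, so λ ≡ 10·11 ≡ 18.
  x = λ² - 0 - 0 = 324 - 0 ≡ 2; y = λ·(0 - 2) - 22 ≡ 11. → (2, 11)
3G: (2, 11) + (0, 22). λ = (22 - 11)/(0 - 2) ≡ 11/21 mod 23. 21⁻¹ ≡ 11 (mod 23), so λ ≡ 6.
  x = λ² - 2 - 0 = 36 - 2 ≡ 11; y = λ·(2 - 11) - 11 ≡ 4. → (11, 4)
3G = (11, 4).
Finally 3G + H:
(11, 4) + (12, 3). λ = (3 - 4)/(12 - 11) ≡ 22/1 mod 23. 1⁻¹ ≡ 1 (mod 23), so λ ≡ 22.
  x = λ² - 11 - 12 = 484 - 23 ≡ 1; y = λ·(11 - 1) - 4 ≡ 9. → (1, 9)

(1, 9)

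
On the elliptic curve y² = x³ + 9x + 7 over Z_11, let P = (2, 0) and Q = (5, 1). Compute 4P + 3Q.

First 4P:
Repeated addition: build up to 4P.
2P: (2, 0) + (2, 0): same x and y₁ ≡ -y₂, so the sum is the point at infinity.
3P: the point at infinity + (2, 0) = (2, 0) (identity).
4P: (2, 0) + (2, 0): same x and y₁ ≡ -y₂, so the sum is the point at infinity.
4P = the point at infinity.
Next 3Q:
Repeated addition: build up to 3Q.
2Q: tangent at (5, 1): λ = (3·5² + 9)/(2·1) ≡ 7/2. 2⁻¹ ≡ 6 (mod 11), so λ ≡ 7·6 ≡ 9.
  x = λ² - 5 - 5 = 81 - 10 ≡ 5; y = λ·(5 - 5) - 1 ≡ 10. → (5, 10)
3Q: (5, 10) + (5, 1): same x and y₁ ≡ -y₂, so the sum is the point at infinity.
3Q = the point at infinity.
Finally 4P + 3Q:
the point at infinity + the point at infinity = the point at infinity (identity).

O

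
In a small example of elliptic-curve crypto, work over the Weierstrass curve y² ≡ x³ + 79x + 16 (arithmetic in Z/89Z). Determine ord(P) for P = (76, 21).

10

2P: tangent at (76, 21): λ = (3·76² + 79)/(2·21) ≡ 52/42. 42⁻¹ ≡ 53 (mod 89) since 42·53 = 2226 ≡ 1, so λ ≡ 52·53 ≡ 86.
  x = λ² - 76 - 76 = 7396 - 152 ≡ 35; y = λ·(76 - 35) - 21 ≡ 34. → (35, 34)
3P: (35, 34) + (76, 21). λ = (21 - 34)/(76 - 35) ≡ 76/41 mod 89. 41⁻¹ ≡ 76 (mod 89), so λ ≡ 80.
  x = λ² - 35 - 76 = 6400 - 111 ≡ 59; y = λ·(35 - 59) - 34 ≡ 4. → (59, 4)
4P: (59, 4) + (76, 21). λ = (21 - 4)/(76 - 59) ≡ 17/17 mod 89. 17⁻¹ ≡ 21 (mod 89) since 17·21 = 357 ≡ 1, so λ ≡ 1.
  x = λ² - 59 - 76 = 1 - 135 ≡ 44; y = λ·(59 - 44) - 4 ≡ 11. → (44, 11)
5P: (44, 11) + (76, 21). λ = (21 - 11)/(76 - 44) ≡ 10/32 mod 89. 32⁻¹ ≡ 64 (mod 89), so λ ≡ 17.
  x = λ² - 44 - 76 = 289 - 120 ≡ 80; y = λ·(44 - 80) - 11 ≡ 0. → (80, 0)
6P: (80, 0) + (76, 21). λ = (21 - 0)/(76 - 80) ≡ 21/85 mod 89. 85⁻¹ ≡ 22 (mod 89), so λ ≡ 17.
  x = λ² - 80 - 76 = 289 - 156 ≡ 44; y = λ·(80 - 44) - 0 ≡ 78. → (44, 78)
7P: (44, 78) + (76, 21). λ = (21 - 78)/(76 - 44) ≡ 32/32 mod 89. 32⁻¹ ≡ 64 (mod 89) since 32·64 = 2048 ≡ 1, so λ ≡ 1.
  x = λ² - 44 - 76 = 1 - 120 ≡ 59; y = λ·(44 - 59) - 78 ≡ 85. → (59, 85)
8P: (59, 85) + (76, 21). λ = (21 - 85)/(76 - 59) ≡ 25/17 mod 89. 17⁻¹ ≡ 21 (mod 89), so λ ≡ 80.
  x = λ² - 59 - 76 = 6400 - 135 ≡ 35; y = λ·(59 - 35) - 85 ≡ 55. → (35, 55)
9P: (35, 55) + (76, 21). λ = (21 - 55)/(76 - 35) ≡ 55/41 mod 89. 41⁻¹ ≡ 76 (mod 89), so λ ≡ 86.
  x = λ² - 35 - 76 = 7396 - 111 ≡ 76; y = λ·(35 - 76) - 55 ≡ 68. → (76, 68)
10P: (76, 68) + (76, 21): same x and y₁ ≡ -y₂, so the sum is O.
10P = O, so the order is 10.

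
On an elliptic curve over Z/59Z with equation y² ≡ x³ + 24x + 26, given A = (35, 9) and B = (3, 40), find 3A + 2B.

First 3A:
Repeated addition: build up to 3A.
2A: tangent at (35, 9): λ = (3·35² + 24)/(2·9) ≡ 41/18. 18⁻¹ ≡ 23 (mod 59), so λ ≡ 41·23 ≡ 58.
  x = λ² - 35 - 35 = 3364 - 70 ≡ 49; y = λ·(35 - 49) - 9 ≡ 5. → (49, 5)
3A: (49, 5) + (35, 9). λ = (9 - 5)/(35 - 49) ≡ 4/45 mod 59. 45⁻¹ ≡ 21 (mod 59), so λ ≡ 25.
  x = λ² - 49 - 35 = 625 - 84 ≡ 10; y = λ·(49 - 10) - 5 ≡ 26. → (10, 26)
3A = (10, 26).
Next 2B:
Repeated addition: build up to 2B.
2B: tangent at (3, 40): λ = (3·3² + 24)/(2·40) ≡ 51/21. 21⁻¹ ≡ 45 (mod 59), so λ ≡ 51·45 ≡ 53.
  x = λ² - 3 - 3 = 2809 - 6 ≡ 30; y = λ·(3 - 30) - 40 ≡ 4. → (30, 4)
2B = (30, 4).
Finally 3A + 2B:
(10, 26) + (30, 4). λ = (4 - 26)/(30 - 10) ≡ 37/20 mod 59. 20⁻¹ ≡ 3 (mod 59) since 20·3 = 60 ≡ 1, so λ ≡ 52.
  x = λ² - 10 - 30 = 2704 - 40 ≡ 9; y = λ·(10 - 9) - 26 ≡ 26. → (9, 26)

(9, 26)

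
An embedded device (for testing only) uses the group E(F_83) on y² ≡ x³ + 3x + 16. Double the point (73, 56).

tangent at (73, 56): λ = (3·73² + 3)/(2·56) ≡ 54/29. 29⁻¹ ≡ 63 (mod 83), so λ ≡ 54·63 ≡ 82.
  x = λ² - 73 - 73 = 6724 - 146 ≡ 21; y = λ·(73 - 21) - 56 ≡ 58. → (21, 58)

(21, 58)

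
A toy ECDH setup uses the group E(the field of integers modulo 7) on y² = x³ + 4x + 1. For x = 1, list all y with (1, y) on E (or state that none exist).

none

x³ + 4x + 1 = 6 ≡ 6 (mod 7).
6 is a non-residue mod 7; no y exists.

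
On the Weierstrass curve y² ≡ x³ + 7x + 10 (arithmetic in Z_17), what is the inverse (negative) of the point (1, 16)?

-(1, 16) = (1, -16 mod 17) = (1, 1).

(1, 1)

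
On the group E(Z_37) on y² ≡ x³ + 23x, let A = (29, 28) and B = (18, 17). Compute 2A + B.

First 2A:
Repeated addition: build up to 2A.
2A: tangent at (29, 28): λ = (3·29² + 23)/(2·28) ≡ 30/19. 19⁻¹ ≡ 2 (mod 37), so λ ≡ 30·2 ≡ 23.
  x = λ² - 29 - 29 = 529 - 58 ≡ 27; y = λ·(29 - 27) - 28 ≡ 18. → (27, 18)
2A = (27, 18).
Finally 2A + B:
(27, 18) + (18, 17). λ = (17 - 18)/(18 - 27) ≡ 36/28 mod 37. 28⁻¹ ≡ 4 (mod 37), so λ ≡ 33.
  x = λ² - 27 - 18 = 1089 - 45 ≡ 8; y = λ·(27 - 8) - 18 ≡ 17. → (8, 17)

(8, 17)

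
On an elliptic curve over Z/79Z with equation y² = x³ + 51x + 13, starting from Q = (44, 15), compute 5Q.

Repeated addition: build up to 5Q.
2Q: tangent at (44, 15): λ = (3·44² + 51)/(2·15) ≡ 13/30. 30⁻¹ ≡ 29 (mod 79), so λ ≡ 13·29 ≡ 61.
  x = λ² - 44 - 44 = 3721 - 88 ≡ 78; y = λ·(44 - 78) - 15 ≡ 44. → (78, 44)
3Q: (78, 44) + (44, 15). λ = (15 - 44)/(44 - 78) ≡ 50/45 mod 79. 45⁻¹ ≡ 72 (mod 79), so λ ≡ 45.
  x = λ² - 78 - 44 = 2025 - 122 ≡ 7; y = λ·(78 - 7) - 44 ≡ 70. → (7, 70)
4Q: (7, 70) + (44, 15). λ = (15 - 70)/(44 - 7) ≡ 24/37 mod 79. 37⁻¹ ≡ 47 (mod 79) since 37·47 = 1739 ≡ 1, so λ ≡ 22.
  x = λ² - 7 - 44 = 484 - 51 ≡ 38; y = λ·(7 - 38) - 70 ≡ 38. → (38, 38)
5Q: (38, 38) + (44, 15). λ = (15 - 38)/(44 - 38) ≡ 56/6 mod 79. 6⁻¹ ≡ 66 (mod 79), so λ ≡ 62.
  x = λ² - 38 - 44 = 3844 - 82 ≡ 49; y = λ·(38 - 49) - 38 ≡ 70. → (49, 70)

(49, 70)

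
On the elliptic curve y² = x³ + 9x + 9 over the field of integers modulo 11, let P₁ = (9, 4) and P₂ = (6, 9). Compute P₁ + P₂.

(0, 3)

(9, 4) + (6, 9). λ = (9 - 4)/(6 - 9) ≡ 5/8 mod 11. 8⁻¹ ≡ 7 (mod 11) since 8·7 = 56 ≡ 1, so λ ≡ 2.
  x = λ² - 9 - 6 = 4 - 15 ≡ 0; y = λ·(9 - 0) - 4 ≡ 3. → (0, 3)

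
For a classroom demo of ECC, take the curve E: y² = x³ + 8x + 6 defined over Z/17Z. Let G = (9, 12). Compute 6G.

Repeated addition: build up to 6G.
2G: tangent at (9, 12): λ = (3·9² + 8)/(2·12) ≡ 13/7. 7⁻¹ ≡ 5 (mod 17) since 7·5 = 35 ≡ 1, so λ ≡ 13·5 ≡ 14.
  x = λ² - 9 - 9 = 196 - 18 ≡ 8; y = λ·(9 - 8) - 12 ≡ 2. → (8, 2)
3G: (8, 2) + (9, 12). λ = (12 - 2)/(9 - 8) ≡ 10/1 mod 17. 1⁻¹ ≡ 1 (mod 17), so λ ≡ 10.
  x = λ² - 8 - 9 = 100 - 17 ≡ 15; y = λ·(8 - 15) - 2 ≡ 13. → (15, 13)
4G: (15, 13) + (9, 12). λ = (12 - 13)/(9 - 15) ≡ 16/11 mod 17. 11⁻¹ ≡ 14 (mod 17), so λ ≡ 3.
  x = λ² - 15 - 9 = 9 - 24 ≡ 2; y = λ·(15 - 2) - 13 ≡ 9. → (2, 9)
5G: (2, 9) + (9, 12). λ = (12 - 9)/(9 - 2) ≡ 3/7 mod 17. 7⁻¹ ≡ 5 (mod 17) since 7·5 = 35 ≡ 1, so λ ≡ 15.
  x = λ² - 2 - 9 = 225 - 11 ≡ 10; y = λ·(2 - 10) - 9 ≡ 7. → (10, 7)
6G: (10, 7) + (9, 12). λ = (12 - 7)/(9 - 10) ≡ 5/16 mod 17. 16⁻¹ ≡ 16 (mod 17) since 16·16 = 256 ≡ 1, so λ ≡ 12.
  x = λ² - 10 - 9 = 144 - 19 ≡ 6; y = λ·(10 - 6) - 7 ≡ 7. → (6, 7)

(6, 7)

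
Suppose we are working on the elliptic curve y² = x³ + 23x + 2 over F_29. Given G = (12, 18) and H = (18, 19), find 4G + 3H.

First 4G:
Double-and-add on 4 = (100)₂. Start with G = (12, 18) for the leading 1-bit.
double: tangent at (12, 18): λ = (3·12² + 23)/(2·18) ≡ 20/7. 7⁻¹ ≡ 25 (mod 29), so λ ≡ 20·25 ≡ 7.
  x = λ² - 12 - 12 = 49 - 24 ≡ 25; y = λ·(12 - 25) - 18 ≡ 7. → (25, 7)
double: tangent at (25, 7): λ = (3·25² + 23)/(2·7) ≡ 13/14. 14⁻¹ ≡ 27 (mod 29), so λ ≡ 13·27 ≡ 3.
  x = λ² - 25 - 25 = 9 - 50 ≡ 17; y = λ·(25 - 17) - 7 ≡ 17. → (17, 17)
4G = (17, 17).
Next 3H:
Repeated addition: build up to 3H.
2H: tangent at (18, 19): λ = (3·18² + 23)/(2·19) ≡ 9/9. 9⁻¹ ≡ 13 (mod 29) since 9·13 = 117 ≡ 1, so λ ≡ 9·13 ≡ 1.
  x = λ² - 18 - 18 = 1 - 36 ≡ 23; y = λ·(18 - 23) - 19 ≡ 5. → (23, 5)
3H: (23, 5) + (18, 19). λ = (19 - 5)/(18 - 23) ≡ 14/24 mod 29. 24⁻¹ ≡ 23 (mod 29), so λ ≡ 3.
  x = λ² - 23 - 18 = 9 - 41 ≡ 26; y = λ·(23 - 26) - 5 ≡ 15. → (26, 15)
3H = (26, 15).
Finally 4G + 3H:
(17, 17) + (26, 15). λ = (15 - 17)/(26 - 17) ≡ 27/9 mod 29. 9⁻¹ ≡ 13 (mod 29) since 9·13 = 117 ≡ 1, so λ ≡ 3.
  x = λ² - 17 - 26 = 9 - 43 ≡ 24; y = λ·(17 - 24) - 17 ≡ 20. → (24, 20)

(24, 20)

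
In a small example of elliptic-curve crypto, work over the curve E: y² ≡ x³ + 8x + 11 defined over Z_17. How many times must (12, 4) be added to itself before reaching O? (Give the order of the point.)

2P: tangent at (12, 4): λ = (3·12² + 8)/(2·4) ≡ 15/8. 8⁻¹ ≡ 15 (mod 17) since 8·15 = 120 ≡ 1, so λ ≡ 15·15 ≡ 4.
  x = λ² - 12 - 12 = 16 - 24 ≡ 9; y = λ·(12 - 9) - 4 ≡ 8. → (9, 8)
3P: (9, 8) + (12, 4). λ = (4 - 8)/(12 - 9) ≡ 13/3 mod 17. 3⁻¹ ≡ 6 (mod 17), so λ ≡ 10.
  x = λ² - 9 - 12 = 100 - 21 ≡ 11; y = λ·(9 - 11) - 8 ≡ 6. → (11, 6)
4P: (11, 6) + (12, 4). λ = (4 - 6)/(12 - 11) ≡ 15/1 mod 17. 1⁻¹ ≡ 1 (mod 17), so λ ≡ 15.
  x = λ² - 11 - 12 = 225 - 23 ≡ 15; y = λ·(11 - 15) - 6 ≡ 2. → (15, 2)
5P: (15, 2) + (12, 4). λ = (4 - 2)/(12 - 15) ≡ 2/14 mod 17. 14⁻¹ ≡ 11 (mod 17) since 14·11 = 154 ≡ 1, so λ ≡ 5.
  x = λ² - 15 - 12 = 25 - 27 ≡ 15; y = λ·(15 - 15) - 2 ≡ 15. → (15, 15)
6P: (15, 15) + (12, 4). λ = (4 - 15)/(12 - 15) ≡ 6/14 mod 17. 14⁻¹ ≡ 11 (mod 17), so λ ≡ 15.
  x = λ² - 15 - 12 = 225 - 27 ≡ 11; y = λ·(15 - 11) - 15 ≡ 11. → (11, 11)
7P: (11, 11) + (12, 4). λ = (4 - 11)/(12 - 11) ≡ 10/1 mod 17. 1⁻¹ ≡ 1 (mod 17), so λ ≡ 10.
  x = λ² - 11 - 12 = 100 - 23 ≡ 9; y = λ·(11 - 9) - 11 ≡ 9. → (9, 9)
8P: (9, 9) + (12, 4). λ = (4 - 9)/(12 - 9) ≡ 12/3 mod 17. 3⁻¹ ≡ 6 (mod 17) since 3·6 = 18 ≡ 1, so λ ≡ 4.
  x = λ² - 9 - 12 = 16 - 21 ≡ 12; y = λ·(9 - 12) - 9 ≡ 13. → (12, 13)
9P: (12, 13) + (12, 4): same x and y₁ ≡ -y₂, so the sum is O.
9P = O, so the order is 9.

9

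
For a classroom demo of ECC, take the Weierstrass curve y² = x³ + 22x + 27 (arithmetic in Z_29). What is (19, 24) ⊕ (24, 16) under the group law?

(28, 2)

(19, 24) + (24, 16). λ = (16 - 24)/(24 - 19) ≡ 21/5 mod 29. 5⁻¹ ≡ 6 (mod 29) since 5·6 = 30 ≡ 1, so λ ≡ 10.
  x = λ² - 19 - 24 = 100 - 43 ≡ 28; y = λ·(19 - 28) - 24 ≡ 2. → (28, 2)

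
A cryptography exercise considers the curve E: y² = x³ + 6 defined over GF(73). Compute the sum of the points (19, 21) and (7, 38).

(19, 21) + (7, 38). λ = (38 - 21)/(7 - 19) ≡ 17/61 mod 73. 61⁻¹ ≡ 6 (mod 73), so λ ≡ 29.
  x = λ² - 19 - 7 = 841 - 26 ≡ 12; y = λ·(19 - 12) - 21 ≡ 36. → (12, 36)

(12, 36)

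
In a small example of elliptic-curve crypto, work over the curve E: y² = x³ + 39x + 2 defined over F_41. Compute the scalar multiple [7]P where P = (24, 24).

Double-and-add on 7 = (111)₂. Start with P = (24, 24) for the leading 1-bit.
double: tangent at (24, 24): λ = (3·24² + 39)/(2·24) ≡ 4/7. 7⁻¹ ≡ 6 (mod 41) since 7·6 = 42 ≡ 1, so λ ≡ 4·6 ≡ 24.
  x = λ² - 24 - 24 = 576 - 48 ≡ 36; y = λ·(24 - 36) - 24 ≡ 16. → (36, 16)
add P: (36, 16) + (24, 24). λ = (24 - 16)/(24 - 36) ≡ 8/29 mod 41. 29⁻¹ ≡ 17 (mod 41) since 29·17 = 493 ≡ 1, so λ ≡ 13.
  x = λ² - 36 - 24 = 169 - 60 ≡ 27; y = λ·(36 - 27) - 16 ≡ 19. → (27, 19)
double: tangent at (27, 19): λ = (3·27² + 39)/(2·19) ≡ 12/38. 38⁻¹ ≡ 27 (mod 41) since 38·27 = 1026 ≡ 1, so λ ≡ 12·27 ≡ 37.
  x = λ² - 27 - 27 = 1369 - 54 ≡ 3; y = λ·(27 - 3) - 19 ≡ 8. → (3, 8)
add P: (3, 8) + (24, 24). λ = (24 - 8)/(24 - 3) ≡ 16/21 mod 41. 21⁻¹ ≡ 2 (mod 41) since 21·2 = 42 ≡ 1, so λ ≡ 32.
  x = λ² - 3 - 24 = 1024 - 27 ≡ 13; y = λ·(3 - 13) - 8 ≡ 0. → (13, 0)

(13, 0)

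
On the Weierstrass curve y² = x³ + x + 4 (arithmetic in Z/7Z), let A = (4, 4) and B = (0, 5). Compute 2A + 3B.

(0, 2)

First 2A:
Repeated addition: build up to 2A.
2A: tangent at (4, 4): λ = (3·4² + 1)/(2·4) ≡ 0/1. 1⁻¹ ≡ 1 (mod 7) since 1·1 = 1 ≡ 1, so λ ≡ 0·1 ≡ 0.
  x = λ² - 4 - 4 = 0 - 8 ≡ 6; y = λ·(4 - 6) - 4 ≡ 3. → (6, 3)
2A = (6, 3).
Next 3B:
Repeated addition: build up to 3B.
2B: tangent at (0, 5): λ = (3·0² + 1)/(2·5) ≡ 1/3. 3⁻¹ ≡ 5 (mod 7), so λ ≡ 1·5 ≡ 5.
  x = λ² - 0 - 0 = 25 - 0 ≡ 4; y = λ·(0 - 4) - 5 ≡ 3. → (4, 3)
3B: (4, 3) + (0, 5). λ = (5 - 3)/(0 - 4) ≡ 2/3 mod 7. 3⁻¹ ≡ 5 (mod 7), so λ ≡ 3.
  x = λ² - 4 - 0 = 9 - 4 ≡ 5; y = λ·(4 - 5) - 3 ≡ 1. → (5, 1)
3B = (5, 1).
Finally 2A + 3B:
(6, 3) + (5, 1). λ = (1 - 3)/(5 - 6) ≡ 5/6 mod 7. 6⁻¹ ≡ 6 (mod 7) since 6·6 = 36 ≡ 1, so λ ≡ 2.
  x = λ² - 6 - 5 = 4 - 11 ≡ 0; y = λ·(6 - 0) - 3 ≡ 2. → (0, 2)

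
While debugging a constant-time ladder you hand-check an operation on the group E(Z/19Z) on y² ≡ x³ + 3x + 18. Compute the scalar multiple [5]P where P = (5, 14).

(3, 4)

Repeated addition: build up to 5P.
2P: tangent at (5, 14): λ = (3·5² + 3)/(2·14) ≡ 2/9. 9⁻¹ ≡ 17 (mod 19) since 9·17 = 153 ≡ 1, so λ ≡ 2·17 ≡ 15.
  x = λ² - 5 - 5 = 225 - 10 ≡ 6; y = λ·(5 - 6) - 14 ≡ 9. → (6, 9)
3P: (6, 9) + (5, 14). λ = (14 - 9)/(5 - 6) ≡ 5/18 mod 19. 18⁻¹ ≡ 18 (mod 19), so λ ≡ 14.
  x = λ² - 6 - 5 = 196 - 11 ≡ 14; y = λ·(6 - 14) - 9 ≡ 12. → (14, 12)
4P: (14, 12) + (5, 14). λ = (14 - 12)/(5 - 14) ≡ 2/10 mod 19. 10⁻¹ ≡ 2 (mod 19) since 10·2 = 20 ≡ 1, so λ ≡ 4.
  x = λ² - 14 - 5 = 16 - 19 ≡ 16; y = λ·(14 - 16) - 12 ≡ 18. → (16, 18)
5P: (16, 18) + (5, 14). λ = (14 - 18)/(5 - 16) ≡ 15/8 mod 19. 8⁻¹ ≡ 12 (mod 19) since 8·12 = 96 ≡ 1, so λ ≡ 9.
  x = λ² - 16 - 5 = 81 - 21 ≡ 3; y = λ·(16 - 3) - 18 ≡ 4. → (3, 4)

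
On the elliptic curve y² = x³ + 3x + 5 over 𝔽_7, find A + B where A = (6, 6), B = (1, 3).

(4, 5)

(6, 6) + (1, 3). λ = (3 - 6)/(1 - 6) ≡ 4/2 mod 7. 2⁻¹ ≡ 4 (mod 7), so λ ≡ 2.
  x = λ² - 6 - 1 = 4 - 7 ≡ 4; y = λ·(6 - 4) - 6 ≡ 5. → (4, 5)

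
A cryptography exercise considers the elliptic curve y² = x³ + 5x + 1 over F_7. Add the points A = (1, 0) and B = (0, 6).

(1, 0) + (0, 6). λ = (6 - 0)/(0 - 1) ≡ 6/6 mod 7. 6⁻¹ ≡ 6 (mod 7), so λ ≡ 1.
  x = λ² - 1 - 0 = 1 - 1 ≡ 0; y = λ·(1 - 0) - 0 ≡ 1. → (0, 1)

(0, 1)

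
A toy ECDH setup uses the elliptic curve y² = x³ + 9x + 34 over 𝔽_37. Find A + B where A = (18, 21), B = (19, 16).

(18, 21) + (19, 16). λ = (16 - 21)/(19 - 18) ≡ 32/1 mod 37. 1⁻¹ ≡ 1 (mod 37), so λ ≡ 32.
  x = λ² - 18 - 19 = 1024 - 37 ≡ 25; y = λ·(18 - 25) - 21 ≡ 14. → (25, 14)

(25, 14)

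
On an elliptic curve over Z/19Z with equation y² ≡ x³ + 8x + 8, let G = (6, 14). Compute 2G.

(4, 16)

tangent at (6, 14): λ = (3·6² + 8)/(2·14) ≡ 2/9. 9⁻¹ ≡ 17 (mod 19), so λ ≡ 2·17 ≡ 15.
  x = λ² - 6 - 6 = 225 - 12 ≡ 4; y = λ·(6 - 4) - 14 ≡ 16. → (4, 16)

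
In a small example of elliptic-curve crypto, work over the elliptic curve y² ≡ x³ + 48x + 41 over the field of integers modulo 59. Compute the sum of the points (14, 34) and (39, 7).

(14, 34) + (39, 7). λ = (7 - 34)/(39 - 14) ≡ 32/25 mod 59. 25⁻¹ ≡ 26 (mod 59) since 25·26 = 650 ≡ 1, so λ ≡ 6.
  x = λ² - 14 - 39 = 36 - 53 ≡ 42; y = λ·(14 - 42) - 34 ≡ 34. → (42, 34)

(42, 34)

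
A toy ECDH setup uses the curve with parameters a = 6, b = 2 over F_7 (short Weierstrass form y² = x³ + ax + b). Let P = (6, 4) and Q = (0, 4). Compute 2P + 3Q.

First 2P:
Repeated addition: build up to 2P.
2P: tangent at (6, 4): λ = (3·6² + 6)/(2·4) ≡ 2/1. 1⁻¹ ≡ 1 (mod 7) since 1·1 = 1 ≡ 1, so λ ≡ 2·1 ≡ 2.
  x = λ² - 6 - 6 = 4 - 12 ≡ 6; y = λ·(6 - 6) - 4 ≡ 3. → (6, 3)
2P = (6, 3).
Next 3Q:
Repeated addition: build up to 3Q.
2Q: tangent at (0, 4): λ = (3·0² + 6)/(2·4) ≡ 6/1. 1⁻¹ ≡ 1 (mod 7), so λ ≡ 6·1 ≡ 6.
  x = λ² - 0 - 0 = 36 - 0 ≡ 1; y = λ·(0 - 1) - 4 ≡ 4. → (1, 4)
3Q: (1, 4) + (0, 4). λ = (4 - 4)/(0 - 1) ≡ 0/6 mod 7. 6⁻¹ ≡ 6 (mod 7), so λ ≡ 0.
  x = λ² - 1 - 0 = 0 - 1 ≡ 6; y = λ·(1 - 6) - 4 ≡ 3. → (6, 3)
3Q = (6, 3).
Finally 2P + 3Q:
tangent at (6, 3): λ = (3·6² + 6)/(2·3) ≡ 2/6. 6⁻¹ ≡ 6 (mod 7), so λ ≡ 2·6 ≡ 5.
  x = λ² - 6 - 6 = 25 - 12 ≡ 6; y = λ·(6 - 6) - 3 ≡ 4. → (6, 4)

(6, 4)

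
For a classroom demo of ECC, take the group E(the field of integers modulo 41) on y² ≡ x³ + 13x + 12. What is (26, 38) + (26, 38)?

tangent at (26, 38): λ = (3·26² + 13)/(2·38) ≡ 32/35. 35⁻¹ ≡ 34 (mod 41) since 35·34 = 1190 ≡ 1, so λ ≡ 32·34 ≡ 22.
  x = λ² - 26 - 26 = 484 - 52 ≡ 22; y = λ·(26 - 22) - 38 ≡ 9. → (22, 9)

(22, 9)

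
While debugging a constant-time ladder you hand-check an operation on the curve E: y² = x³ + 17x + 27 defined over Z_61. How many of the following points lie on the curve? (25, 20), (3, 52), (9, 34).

1

(25, 20): 20² ≡ 34, rhs ≡ 34 → on.
(3, 52): 52² ≡ 20, rhs ≡ 44 → off.
(9, 34): 34² ≡ 58, rhs ≡ 55 → off.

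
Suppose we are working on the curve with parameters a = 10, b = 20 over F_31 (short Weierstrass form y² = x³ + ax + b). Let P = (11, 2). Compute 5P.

Double-and-add on 5 = (101)₂. Start with P = (11, 2) for the leading 1-bit.
double: tangent at (11, 2): λ = (3·11² + 10)/(2·2) ≡ 1/4. 4⁻¹ ≡ 8 (mod 31), so λ ≡ 1·8 ≡ 8.
  x = λ² - 11 - 11 = 64 - 22 ≡ 11; y = λ·(11 - 11) - 2 ≡ 29. → (11, 29)
double: tangent at (11, 29): λ = (3·11² + 10)/(2·29) ≡ 1/27. 27⁻¹ ≡ 23 (mod 31), so λ ≡ 1·23 ≡ 23.
  x = λ² - 11 - 11 = 529 - 22 ≡ 11; y = λ·(11 - 11) - 29 ≡ 2. → (11, 2)
add P: tangent at (11, 2): λ = (3·11² + 10)/(2·2) ≡ 1/4. 4⁻¹ ≡ 8 (mod 31) since 4·8 = 32 ≡ 1, so λ ≡ 1·8 ≡ 8.
  x = λ² - 11 - 11 = 64 - 22 ≡ 11; y = λ·(11 - 11) - 2 ≡ 29. → (11, 29)

(11, 29)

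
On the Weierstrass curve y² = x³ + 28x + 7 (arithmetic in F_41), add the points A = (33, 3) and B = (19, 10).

(20, 11)

(33, 3) + (19, 10). λ = (10 - 3)/(19 - 33) ≡ 7/27 mod 41. 27⁻¹ ≡ 38 (mod 41), so λ ≡ 20.
  x = λ² - 33 - 19 = 400 - 52 ≡ 20; y = λ·(33 - 20) - 3 ≡ 11. → (20, 11)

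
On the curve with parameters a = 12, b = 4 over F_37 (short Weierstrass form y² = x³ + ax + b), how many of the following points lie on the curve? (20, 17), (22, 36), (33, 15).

3

(20, 17): 17² ≡ 30, rhs ≡ 30 → on.
(22, 36): 36² ≡ 1, rhs ≡ 1 → on.
(33, 15): 15² ≡ 3, rhs ≡ 3 → on.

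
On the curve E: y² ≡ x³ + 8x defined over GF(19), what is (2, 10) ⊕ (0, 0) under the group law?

(4, 18)

(2, 10) + (0, 0). λ = (0 - 10)/(0 - 2) ≡ 9/17 mod 19. 17⁻¹ ≡ 9 (mod 19), so λ ≡ 5.
  x = λ² - 2 - 0 = 25 - 2 ≡ 4; y = λ·(2 - 4) - 10 ≡ 18. → (4, 18)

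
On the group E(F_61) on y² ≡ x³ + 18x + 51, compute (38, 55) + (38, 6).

The two points share x = 38 and their y-coordinates satisfy 55 + 6 ≡ 0 (mod 61), so they are inverses. Their sum is O.

O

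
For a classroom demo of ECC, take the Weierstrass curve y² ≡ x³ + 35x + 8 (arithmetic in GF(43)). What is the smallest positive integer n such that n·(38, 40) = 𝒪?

6

2P: tangent at (38, 40): λ = (3·38² + 35)/(2·40) ≡ 24/37. 37⁻¹ ≡ 7 (mod 43), so λ ≡ 24·7 ≡ 39.
  x = λ² - 38 - 38 = 1521 - 76 ≡ 26; y = λ·(38 - 26) - 40 ≡ 41. → (26, 41)
3P: (26, 41) + (38, 40). λ = (40 - 41)/(38 - 26) ≡ 42/12 mod 43. 12⁻¹ ≡ 18 (mod 43), so λ ≡ 25.
  x = λ² - 26 - 38 = 625 - 64 ≡ 2; y = λ·(26 - 2) - 41 ≡ 0. → (2, 0)
4P: (2, 0) + (38, 40). λ = (40 - 0)/(38 - 2) ≡ 40/36 mod 43. 36⁻¹ ≡ 6 (mod 43), so λ ≡ 25.
  x = λ² - 2 - 38 = 625 - 40 ≡ 26; y = λ·(2 - 26) - 0 ≡ 2. → (26, 2)
5P: (26, 2) + (38, 40). λ = (40 - 2)/(38 - 26) ≡ 38/12 mod 43. 12⁻¹ ≡ 18 (mod 43), so λ ≡ 39.
  x = λ² - 26 - 38 = 1521 - 64 ≡ 38; y = λ·(26 - 38) - 2 ≡ 3. → (38, 3)
6P: (38, 3) + (38, 40): same x and y₁ ≡ -y₂, so the sum is 𝒪.
6P = 𝒪, so the order is 6.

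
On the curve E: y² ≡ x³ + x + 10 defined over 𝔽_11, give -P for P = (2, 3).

(2, 8)

-(2, 3) = (2, -3 mod 11) = (2, 8).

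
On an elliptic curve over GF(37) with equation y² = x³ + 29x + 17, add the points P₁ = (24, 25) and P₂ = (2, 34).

(24, 25) + (2, 34). λ = (34 - 25)/(2 - 24) ≡ 9/15 mod 37. 15⁻¹ ≡ 5 (mod 37) since 15·5 = 75 ≡ 1, so λ ≡ 8.
  x = λ² - 24 - 2 = 64 - 26 ≡ 1; y = λ·(24 - 1) - 25 ≡ 11. → (1, 11)

(1, 11)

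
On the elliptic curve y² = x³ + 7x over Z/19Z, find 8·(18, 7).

(17, 4)

Write Q = (18, 7).
Repeated addition: build up to 8Q.
2Q: tangent at (18, 7): λ = (3·18² + 7)/(2·7) ≡ 10/14. 14⁻¹ ≡ 15 (mod 19) since 14·15 = 210 ≡ 1, so λ ≡ 10·15 ≡ 17.
  x = λ² - 18 - 18 = 289 - 36 ≡ 6; y = λ·(18 - 6) - 7 ≡ 7. → (6, 7)
3Q: (6, 7) + (18, 7). λ = (7 - 7)/(18 - 6) ≡ 0/12 mod 19. 12⁻¹ ≡ 8 (mod 19) since 12·8 = 96 ≡ 1, so λ ≡ 0.
  x = λ² - 6 - 18 = 0 - 24 ≡ 14; y = λ·(6 - 14) - 7 ≡ 12. → (14, 12)
4Q: (14, 12) + (18, 7). λ = (7 - 12)/(18 - 14) ≡ 14/4 mod 19. 4⁻¹ ≡ 5 (mod 19) since 4·5 = 20 ≡ 1, so λ ≡ 13.
  x = λ² - 14 - 18 = 169 - 32 ≡ 4; y = λ·(14 - 4) - 12 ≡ 4. → (4, 4)
5Q: (4, 4) + (18, 7). λ = (7 - 4)/(18 - 4) ≡ 3/14 mod 19. 14⁻¹ ≡ 15 (mod 19), so λ ≡ 7.
  x = λ² - 4 - 18 = 49 - 22 ≡ 8; y = λ·(4 - 8) - 4 ≡ 6. → (8, 6)
6Q: (8, 6) + (18, 7). λ = (7 - 6)/(18 - 8) ≡ 1/10 mod 19. 10⁻¹ ≡ 2 (mod 19), so λ ≡ 2.
  x = λ² - 8 - 18 = 4 - 26 ≡ 16; y = λ·(8 - 16) - 6 ≡ 16. → (16, 16)
7Q: (16, 16) + (18, 7). λ = (7 - 16)/(18 - 16) ≡ 10/2 mod 19. 2⁻¹ ≡ 10 (mod 19), so λ ≡ 5.
  x = λ² - 16 - 18 = 25 - 34 ≡ 10; y = λ·(16 - 10) - 16 ≡ 14. → (10, 14)
8Q: (10, 14) + (18, 7). λ = (7 - 14)/(18 - 10) ≡ 12/8 mod 19. 8⁻¹ ≡ 12 (mod 19) since 8·12 = 96 ≡ 1, so λ ≡ 11.
  x = λ² - 10 - 18 = 121 - 28 ≡ 17; y = λ·(10 - 17) - 14 ≡ 4. → (17, 4)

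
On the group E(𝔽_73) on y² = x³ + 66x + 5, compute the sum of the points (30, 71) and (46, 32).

(30, 71) + (46, 32). λ = (32 - 71)/(46 - 30) ≡ 34/16 mod 73. 16⁻¹ ≡ 32 (mod 73), so λ ≡ 66.
  x = λ² - 30 - 46 = 4356 - 76 ≡ 46; y = λ·(30 - 46) - 71 ≡ 41. → (46, 41)

(46, 41)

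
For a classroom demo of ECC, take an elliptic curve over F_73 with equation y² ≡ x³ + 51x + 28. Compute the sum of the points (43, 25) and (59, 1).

(43, 25) + (59, 1). λ = (1 - 25)/(59 - 43) ≡ 49/16 mod 73. 16⁻¹ ≡ 32 (mod 73) since 16·32 = 512 ≡ 1, so λ ≡ 35.
  x = λ² - 43 - 59 = 1225 - 102 ≡ 28; y = λ·(43 - 28) - 25 ≡ 62. → (28, 62)

(28, 62)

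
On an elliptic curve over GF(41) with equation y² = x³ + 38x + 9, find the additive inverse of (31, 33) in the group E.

-(31, 33) = (31, -33 mod 41) = (31, 8).

(31, 8)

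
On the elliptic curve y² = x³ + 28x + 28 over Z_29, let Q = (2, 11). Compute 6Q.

Double-and-add on 6 = (110)₂. Start with Q = (2, 11) for the leading 1-bit.
double: tangent at (2, 11): λ = (3·2² + 28)/(2·11) ≡ 11/22. 22⁻¹ ≡ 4 (mod 29), so λ ≡ 11·4 ≡ 15.
  x = λ² - 2 - 2 = 225 - 4 ≡ 18; y = λ·(2 - 18) - 11 ≡ 10. → (18, 10)
add Q: (18, 10) + (2, 11). λ = (11 - 10)/(2 - 18) ≡ 1/13 mod 29. 13⁻¹ ≡ 9 (mod 29) since 13·9 = 117 ≡ 1, so λ ≡ 9.
  x = λ² - 18 - 2 = 81 - 20 ≡ 3; y = λ·(18 - 3) - 10 ≡ 9. → (3, 9)
double: tangent at (3, 9): λ = (3·3² + 28)/(2·9) ≡ 26/18. 18⁻¹ ≡ 21 (mod 29) since 18·21 = 378 ≡ 1, so λ ≡ 26·21 ≡ 24.
  x = λ² - 3 - 3 = 576 - 6 ≡ 19; y = λ·(3 - 19) - 9 ≡ 13. → (19, 13)

(19, 13)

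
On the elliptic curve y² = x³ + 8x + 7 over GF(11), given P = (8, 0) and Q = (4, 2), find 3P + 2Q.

(3, 6)

First 3P:
Repeated addition: build up to 3P.
2P: (8, 0) + (8, 0): same x and y₁ ≡ -y₂, so the sum is 𝒪.
3P: 𝒪 + (8, 0) = (8, 0) (identity).
3P = (8, 0).
Next 2Q:
Repeated addition: build up to 2Q.
2Q: tangent at (4, 2): λ = (3·4² + 8)/(2·2) ≡ 1/4. 4⁻¹ ≡ 3 (mod 11) since 4·3 = 12 ≡ 1, so λ ≡ 1·3 ≡ 3.
  x = λ² - 4 - 4 = 9 - 8 ≡ 1; y = λ·(4 - 1) - 2 ≡ 7. → (1, 7)
2Q = (1, 7).
Finally 3P + 2Q:
(8, 0) + (1, 7). λ = (7 - 0)/(1 - 8) ≡ 7/4 mod 11. 4⁻¹ ≡ 3 (mod 11), so λ ≡ 10.
  x = λ² - 8 - 1 = 100 - 9 ≡ 3; y = λ·(8 - 3) - 0 ≡ 6. → (3, 6)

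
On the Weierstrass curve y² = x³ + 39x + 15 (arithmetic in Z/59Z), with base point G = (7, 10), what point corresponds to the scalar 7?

Double-and-add on 7 = (111)₂. Start with G = (7, 10) for the leading 1-bit.
double: tangent at (7, 10): λ = (3·7² + 39)/(2·10) ≡ 9/20. 20⁻¹ ≡ 3 (mod 59), so λ ≡ 9·3 ≡ 27.
  x = λ² - 7 - 7 = 729 - 14 ≡ 7; y = λ·(7 - 7) - 10 ≡ 49. → (7, 49)
add G: (7, 49) + (7, 10): same x and y₁ ≡ -y₂, so the sum is O.
double: O + O = O (identity).
add G: O + (7, 10) = (7, 10) (identity).

(7, 10)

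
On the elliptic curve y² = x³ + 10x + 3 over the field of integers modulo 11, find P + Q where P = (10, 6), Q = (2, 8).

(10, 6) + (2, 8). λ = (8 - 6)/(2 - 10) ≡ 2/3 mod 11. 3⁻¹ ≡ 4 (mod 11) since 3·4 = 12 ≡ 1, so λ ≡ 8.
  x = λ² - 10 - 2 = 64 - 12 ≡ 8; y = λ·(10 - 8) - 6 ≡ 10. → (8, 10)

(8, 10)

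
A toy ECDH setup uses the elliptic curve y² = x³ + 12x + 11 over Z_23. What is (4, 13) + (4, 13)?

tangent at (4, 13): λ = (3·4² + 12)/(2·13) ≡ 14/3. 3⁻¹ ≡ 8 (mod 23) since 3·8 = 24 ≡ 1, so λ ≡ 14·8 ≡ 20.
  x = λ² - 4 - 4 = 400 - 8 ≡ 1; y = λ·(4 - 1) - 13 ≡ 1. → (1, 1)

(1, 1)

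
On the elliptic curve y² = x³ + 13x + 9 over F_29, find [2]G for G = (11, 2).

tangent at (11, 2): λ = (3·11² + 13)/(2·2) ≡ 28/4. 4⁻¹ ≡ 22 (mod 29), so λ ≡ 28·22 ≡ 7.
  x = λ² - 11 - 11 = 49 - 22 ≡ 27; y = λ·(11 - 27) - 2 ≡ 2. → (27, 2)

(27, 2)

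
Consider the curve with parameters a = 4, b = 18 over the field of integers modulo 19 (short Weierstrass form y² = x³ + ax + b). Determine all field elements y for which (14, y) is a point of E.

5, 14

x³ + 4x + 18 = 2818 ≡ 6 (mod 19).
Square roots of 6 mod 19: 5 and 14 (since 5² = 25 ≡ 6).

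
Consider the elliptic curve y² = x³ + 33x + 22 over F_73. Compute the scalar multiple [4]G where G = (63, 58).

Double-and-add on 4 = (100)₂. Start with G = (63, 58) for the leading 1-bit.
double: tangent at (63, 58): λ = (3·63² + 33)/(2·58) ≡ 41/43. 43⁻¹ ≡ 17 (mod 73), so λ ≡ 41·17 ≡ 40.
  x = λ² - 63 - 63 = 1600 - 126 ≡ 14; y = λ·(63 - 14) - 58 ≡ 4. → (14, 4)
double: tangent at (14, 4): λ = (3·14² + 33)/(2·4) ≡ 37/8. 8⁻¹ ≡ 64 (mod 73) since 8·64 = 512 ≡ 1, so λ ≡ 37·64 ≡ 32.
  x = λ² - 14 - 14 = 1024 - 28 ≡ 47; y = λ·(14 - 47) - 4 ≡ 35. → (47, 35)

(47, 35)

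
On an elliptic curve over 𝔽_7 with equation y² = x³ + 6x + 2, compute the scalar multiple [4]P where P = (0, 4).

(2, 1)

Double-and-add on 4 = (100)₂. Start with P = (0, 4) for the leading 1-bit.
double: tangent at (0, 4): λ = (3·0² + 6)/(2·4) ≡ 6/1. 1⁻¹ ≡ 1 (mod 7) since 1·1 = 1 ≡ 1, so λ ≡ 6·1 ≡ 6.
  x = λ² - 0 - 0 = 36 - 0 ≡ 1; y = λ·(0 - 1) - 4 ≡ 4. → (1, 4)
double: tangent at (1, 4): λ = (3·1² + 6)/(2·4) ≡ 2/1. 1⁻¹ ≡ 1 (mod 7) since 1·1 = 1 ≡ 1, so λ ≡ 2·1 ≡ 2.
  x = λ² - 1 - 1 = 4 - 2 ≡ 2; y = λ·(1 - 2) - 4 ≡ 1. → (2, 1)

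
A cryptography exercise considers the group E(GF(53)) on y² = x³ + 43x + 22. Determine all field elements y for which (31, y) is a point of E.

x³ + 43x + 22 = 31146 ≡ 35 (mod 53).
35 is a non-residue mod 53; no y exists.

none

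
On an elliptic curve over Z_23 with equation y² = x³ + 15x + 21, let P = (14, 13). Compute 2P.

tangent at (14, 13): λ = (3·14² + 15)/(2·13) ≡ 5/3. 3⁻¹ ≡ 8 (mod 23) since 3·8 = 24 ≡ 1, so λ ≡ 5·8 ≡ 17.
  x = λ² - 14 - 14 = 289 - 28 ≡ 8; y = λ·(14 - 8) - 13 ≡ 20. → (8, 20)

(8, 20)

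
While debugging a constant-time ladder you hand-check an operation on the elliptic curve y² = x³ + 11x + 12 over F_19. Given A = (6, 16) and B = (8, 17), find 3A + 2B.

(16, 3)

First 3A:
Repeated addition: build up to 3A.
2A: tangent at (6, 16): λ = (3·6² + 11)/(2·16) ≡ 5/13. 13⁻¹ ≡ 3 (mod 19) since 13·3 = 39 ≡ 1, so λ ≡ 5·3 ≡ 15.
  x = λ² - 6 - 6 = 225 - 12 ≡ 4; y = λ·(6 - 4) - 16 ≡ 14. → (4, 14)
3A: (4, 14) + (6, 16). λ = (16 - 14)/(6 - 4) ≡ 2/2 mod 19. 2⁻¹ ≡ 10 (mod 19) since 2·10 = 20 ≡ 1, so λ ≡ 1.
  x = λ² - 4 - 6 = 1 - 10 ≡ 10; y = λ·(4 - 10) - 14 ≡ 18. → (10, 18)
3A = (10, 18).
Next 2B:
Repeated addition: build up to 2B.
2B: tangent at (8, 17): λ = (3·8² + 11)/(2·17) ≡ 13/15. 15⁻¹ ≡ 14 (mod 19) since 15·14 = 210 ≡ 1, so λ ≡ 13·14 ≡ 11.
  x = λ² - 8 - 8 = 121 - 16 ≡ 10; y = λ·(8 - 10) - 17 ≡ 18. → (10, 18)
2B = (10, 18).
Finally 3A + 2B:
tangent at (10, 18): λ = (3·10² + 11)/(2·18) ≡ 7/17. 17⁻¹ ≡ 9 (mod 19) since 17·9 = 153 ≡ 1, so λ ≡ 7·9 ≡ 6.
  x = λ² - 10 - 10 = 36 - 20 ≡ 16; y = λ·(10 - 16) - 18 ≡ 3. → (16, 3)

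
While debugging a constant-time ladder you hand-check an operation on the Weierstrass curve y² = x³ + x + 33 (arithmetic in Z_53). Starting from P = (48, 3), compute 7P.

(18, 0)

Repeated addition: build up to 7P.
2P: tangent at (48, 3): λ = (3·48² + 1)/(2·3) ≡ 23/6. 6⁻¹ ≡ 9 (mod 53), so λ ≡ 23·9 ≡ 48.
  x = λ² - 48 - 48 = 2304 - 96 ≡ 35; y = λ·(48 - 35) - 3 ≡ 38. → (35, 38)
3P: (35, 38) + (48, 3). λ = (3 - 38)/(48 - 35) ≡ 18/13 mod 53. 13⁻¹ ≡ 49 (mod 53), so λ ≡ 34.
  x = λ² - 35 - 48 = 1156 - 83 ≡ 13; y = λ·(35 - 13) - 38 ≡ 21. → (13, 21)
4P: (13, 21) + (48, 3). λ = (3 - 21)/(48 - 13) ≡ 35/35 mod 53. 35⁻¹ ≡ 50 (mod 53) since 35·50 = 1750 ≡ 1, so λ ≡ 1.
  x = λ² - 13 - 48 = 1 - 61 ≡ 46; y = λ·(13 - 46) - 21 ≡ 52. → (46, 52)
5P: (46, 52) + (48, 3). λ = (3 - 52)/(48 - 46) ≡ 4/2 mod 53. 2⁻¹ ≡ 27 (mod 53) since 2·27 = 54 ≡ 1, so λ ≡ 2.
  x = λ² - 46 - 48 = 4 - 94 ≡ 16; y = λ·(46 - 16) - 52 ≡ 8. → (16, 8)
6P: (16, 8) + (48, 3). λ = (3 - 8)/(48 - 16) ≡ 48/32 mod 53. 32⁻¹ ≡ 5 (mod 53), so λ ≡ 28.
  x = λ² - 16 - 48 = 784 - 64 ≡ 31; y = λ·(16 - 31) - 8 ≡ 49. → (31, 49)
7P: (31, 49) + (48, 3). λ = (3 - 49)/(48 - 31) ≡ 7/17 mod 53. 17⁻¹ ≡ 25 (mod 53), so λ ≡ 16.
  x = λ² - 31 - 48 = 256 - 79 ≡ 18; y = λ·(31 - 18) - 49 ≡ 0. → (18, 0)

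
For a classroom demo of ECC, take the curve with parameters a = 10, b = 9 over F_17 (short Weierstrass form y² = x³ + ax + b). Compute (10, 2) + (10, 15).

O

The two points share x = 10 and their y-coordinates satisfy 2 + 15 ≡ 0 (mod 17), so they are inverses. Their sum is O.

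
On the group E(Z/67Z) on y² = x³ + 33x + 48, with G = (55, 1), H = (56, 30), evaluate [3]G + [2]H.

(54, 13)

First 3G:
Repeated addition: build up to 3G.
2G: tangent at (55, 1): λ = (3·55² + 33)/(2·1) ≡ 63/2. 2⁻¹ ≡ 34 (mod 67) since 2·34 = 68 ≡ 1, so λ ≡ 63·34 ≡ 65.
  x = λ² - 55 - 55 = 4225 - 110 ≡ 28; y = λ·(55 - 28) - 1 ≡ 12. → (28, 12)
3G: (28, 12) + (55, 1). λ = (1 - 12)/(55 - 28) ≡ 56/27 mod 67. 27⁻¹ ≡ 5 (mod 67), so λ ≡ 12.
  x = λ² - 28 - 55 = 144 - 83 ≡ 61; y = λ·(28 - 61) - 12 ≡ 61. → (61, 61)
3G = (61, 61).
Next 2H:
Repeated addition: build up to 2H.
2H: tangent at (56, 30): λ = (3·56² + 33)/(2·30) ≡ 61/60. 60⁻¹ ≡ 19 (mod 67), so λ ≡ 61·19 ≡ 20.
  x = λ² - 56 - 56 = 400 - 112 ≡ 20; y = λ·(56 - 20) - 30 ≡ 20. → (20, 20)
2H = (20, 20).
Finally 3G + 2H:
(61, 61) + (20, 20). λ = (20 - 61)/(20 - 61) ≡ 26/26 mod 67. 26⁻¹ ≡ 49 (mod 67), so λ ≡ 1.
  x = λ² - 61 - 20 = 1 - 81 ≡ 54; y = λ·(61 - 54) - 61 ≡ 13. → (54, 13)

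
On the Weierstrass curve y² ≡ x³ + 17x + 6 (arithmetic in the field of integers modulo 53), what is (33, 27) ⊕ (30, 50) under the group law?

(37, 39)

(33, 27) + (30, 50). λ = (50 - 27)/(30 - 33) ≡ 23/50 mod 53. 50⁻¹ ≡ 35 (mod 53) since 50·35 = 1750 ≡ 1, so λ ≡ 10.
  x = λ² - 33 - 30 = 100 - 63 ≡ 37; y = λ·(33 - 37) - 27 ≡ 39. → (37, 39)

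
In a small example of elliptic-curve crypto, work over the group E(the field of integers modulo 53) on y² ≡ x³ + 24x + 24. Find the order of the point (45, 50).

2P: tangent at (45, 50): λ = (3·45² + 24)/(2·50) ≡ 4/47. 47⁻¹ ≡ 44 (mod 53), so λ ≡ 4·44 ≡ 17.
  x = λ² - 45 - 45 = 289 - 90 ≡ 40; y = λ·(45 - 40) - 50 ≡ 35. → (40, 35)
3P: (40, 35) + (45, 50). λ = (50 - 35)/(45 - 40) ≡ 15/5 mod 53. 5⁻¹ ≡ 32 (mod 53), so λ ≡ 3.
  x = λ² - 40 - 45 = 9 - 85 ≡ 30; y = λ·(40 - 30) - 35 ≡ 48. → (30, 48)
4P: (30, 48) + (45, 50). λ = (50 - 48)/(45 - 30) ≡ 2/15 mod 53. 15⁻¹ ≡ 46 (mod 53) since 15·46 = 690 ≡ 1, so λ ≡ 39.
  x = λ² - 30 - 45 = 1521 - 75 ≡ 15; y = λ·(30 - 15) - 48 ≡ 7. → (15, 7)
5P: (15, 7) + (45, 50). λ = (50 - 7)/(45 - 15) ≡ 43/30 mod 53. 30⁻¹ ≡ 23 (mod 53), so λ ≡ 35.
  x = λ² - 15 - 45 = 1225 - 60 ≡ 52; y = λ·(15 - 52) - 7 ≡ 23. → (52, 23)
6P: (52, 23) + (45, 50). λ = (50 - 23)/(45 - 52) ≡ 27/46 mod 53. 46⁻¹ ≡ 15 (mod 53), so λ ≡ 34.
  x = λ² - 52 - 45 = 1156 - 97 ≡ 52; y = λ·(52 - 52) - 23 ≡ 30. → (52, 30)
7P: (52, 30) + (45, 50). λ = (50 - 30)/(45 - 52) ≡ 20/46 mod 53. 46⁻¹ ≡ 15 (mod 53) since 46·15 = 690 ≡ 1, so λ ≡ 35.
  x = λ² - 52 - 45 = 1225 - 97 ≡ 15; y = λ·(52 - 15) - 30 ≡ 46. → (15, 46)
8P: (15, 46) + (45, 50). λ = (50 - 46)/(45 - 15) ≡ 4/30 mod 53. 30⁻¹ ≡ 23 (mod 53), so λ ≡ 39.
  x = λ² - 15 - 45 = 1521 - 60 ≡ 30; y = λ·(15 - 30) - 46 ≡ 5. → (30, 5)
9P: (30, 5) + (45, 50). λ = (50 - 5)/(45 - 30) ≡ 45/15 mod 53. 15⁻¹ ≡ 46 (mod 53) since 15·46 = 690 ≡ 1, so λ ≡ 3.
  x = λ² - 30 - 45 = 9 - 75 ≡ 40; y = λ·(30 - 40) - 5 ≡ 18. → (40, 18)
10P: (40, 18) + (45, 50). λ = (50 - 18)/(45 - 40) ≡ 32/5 mod 53. 5⁻¹ ≡ 32 (mod 53), so λ ≡ 17.
  x = λ² - 40 - 45 = 289 - 85 ≡ 45; y = λ·(40 - 45) - 18 ≡ 3. → (45, 3)
11P: (45, 3) + (45, 50): same x and y₁ ≡ -y₂, so the sum is 𝒪.
11P = 𝒪, so the order is 11.

11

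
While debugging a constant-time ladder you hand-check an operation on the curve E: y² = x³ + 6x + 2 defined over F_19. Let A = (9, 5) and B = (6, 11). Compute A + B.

(9, 5) + (6, 11). λ = (11 - 5)/(6 - 9) ≡ 6/16 mod 19. 16⁻¹ ≡ 6 (mod 19), so λ ≡ 17.
  x = λ² - 9 - 6 = 289 - 15 ≡ 8; y = λ·(9 - 8) - 5 ≡ 12. → (8, 12)

(8, 12)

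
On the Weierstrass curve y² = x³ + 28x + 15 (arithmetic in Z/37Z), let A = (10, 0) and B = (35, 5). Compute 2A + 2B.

(20, 18)

First 2A:
Repeated addition: build up to 2A.
2A: (10, 0) + (10, 0): same x and y₁ ≡ -y₂, so the sum is ∞.
2A = ∞.
Next 2B:
Repeated addition: build up to 2B.
2B: tangent at (35, 5): λ = (3·35² + 28)/(2·5) ≡ 3/10. 10⁻¹ ≡ 26 (mod 37), so λ ≡ 3·26 ≡ 4.
  x = λ² - 35 - 35 = 16 - 70 ≡ 20; y = λ·(35 - 20) - 5 ≡ 18. → (20, 18)
2B = (20, 18).
Finally 2A + 2B:
∞ + (20, 18) = (20, 18) (identity).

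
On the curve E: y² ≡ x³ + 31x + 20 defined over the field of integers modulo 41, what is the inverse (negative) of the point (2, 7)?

(2, 34)

-(2, 7) = (2, -7 mod 41) = (2, 34).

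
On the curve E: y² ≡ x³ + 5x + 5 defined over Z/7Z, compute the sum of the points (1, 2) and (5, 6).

(1, 2) + (5, 6). λ = (6 - 2)/(5 - 1) ≡ 4/4 mod 7. 4⁻¹ ≡ 2 (mod 7), so λ ≡ 1.
  x = λ² - 1 - 5 = 1 - 6 ≡ 2; y = λ·(1 - 2) - 2 ≡ 4. → (2, 4)

(2, 4)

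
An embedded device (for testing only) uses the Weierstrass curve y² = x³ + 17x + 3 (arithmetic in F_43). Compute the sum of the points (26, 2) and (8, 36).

(20, 1)

(26, 2) + (8, 36). λ = (36 - 2)/(8 - 26) ≡ 34/25 mod 43. 25⁻¹ ≡ 31 (mod 43) since 25·31 = 775 ≡ 1, so λ ≡ 22.
  x = λ² - 26 - 8 = 484 - 34 ≡ 20; y = λ·(26 - 20) - 2 ≡ 1. → (20, 1)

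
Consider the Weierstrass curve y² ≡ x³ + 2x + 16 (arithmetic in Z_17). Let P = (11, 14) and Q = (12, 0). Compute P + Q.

(3, 10)

(11, 14) + (12, 0). λ = (0 - 14)/(12 - 11) ≡ 3/1 mod 17. 1⁻¹ ≡ 1 (mod 17), so λ ≡ 3.
  x = λ² - 11 - 12 = 9 - 23 ≡ 3; y = λ·(11 - 3) - 14 ≡ 10. → (3, 10)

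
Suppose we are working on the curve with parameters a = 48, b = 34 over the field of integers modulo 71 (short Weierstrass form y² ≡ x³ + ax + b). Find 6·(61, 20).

Write Q = (61, 20).
Double-and-add on 6 = (110)₂. Start with Q = (61, 20) for the leading 1-bit.
double: tangent at (61, 20): λ = (3·61² + 48)/(2·20) ≡ 64/40. 40⁻¹ ≡ 16 (mod 71), so λ ≡ 64·16 ≡ 30.
  x = λ² - 61 - 61 = 900 - 122 ≡ 68; y = λ·(61 - 68) - 20 ≡ 54. → (68, 54)
add Q: (68, 54) + (61, 20). λ = (20 - 54)/(61 - 68) ≡ 37/64 mod 71. 64⁻¹ ≡ 10 (mod 71), so λ ≡ 15.
  x = λ² - 68 - 61 = 225 - 129 ≡ 25; y = λ·(68 - 25) - 54 ≡ 23. → (25, 23)
double: tangent at (25, 23): λ = (3·25² + 48)/(2·23) ≡ 6/46. 46⁻¹ ≡ 17 (mod 71) since 46·17 = 782 ≡ 1, so λ ≡ 6·17 ≡ 31.
  x = λ² - 25 - 25 = 961 - 50 ≡ 59; y = λ·(25 - 59) - 23 ≡ 59. → (59, 59)

(59, 59)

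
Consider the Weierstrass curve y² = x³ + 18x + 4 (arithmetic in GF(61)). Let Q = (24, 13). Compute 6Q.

Repeated addition: build up to 6Q.
2Q: tangent at (24, 13): λ = (3·24² + 18)/(2·13) ≡ 38/26. 26⁻¹ ≡ 54 (mod 61), so λ ≡ 38·54 ≡ 39.
  x = λ² - 24 - 24 = 1521 - 48 ≡ 9; y = λ·(24 - 9) - 13 ≡ 23. → (9, 23)
3Q: (9, 23) + (24, 13). λ = (13 - 23)/(24 - 9) ≡ 51/15 mod 61. 15⁻¹ ≡ 57 (mod 61), so λ ≡ 40.
  x = λ² - 9 - 24 = 1600 - 33 ≡ 42; y = λ·(9 - 42) - 23 ≡ 60. → (42, 60)
4Q: (42, 60) + (24, 13). λ = (13 - 60)/(24 - 42) ≡ 14/43 mod 61. 43⁻¹ ≡ 44 (mod 61) since 43·44 = 1892 ≡ 1, so λ ≡ 6.
  x = λ² - 42 - 24 = 36 - 66 ≡ 31; y = λ·(42 - 31) - 60 ≡ 6. → (31, 6)
5Q: (31, 6) + (24, 13). λ = (13 - 6)/(24 - 31) ≡ 7/54 mod 61. 54⁻¹ ≡ 26 (mod 61) since 54·26 = 1404 ≡ 1, so λ ≡ 60.
  x = λ² - 31 - 24 = 3600 - 55 ≡ 7; y = λ·(31 - 7) - 6 ≡ 31. → (7, 31)
6Q: (7, 31) + (24, 13). λ = (13 - 31)/(24 - 7) ≡ 43/17 mod 61. 17⁻¹ ≡ 18 (mod 61), so λ ≡ 42.
  x = λ² - 7 - 24 = 1764 - 31 ≡ 25; y = λ·(7 - 25) - 31 ≡ 6. → (25, 6)

(25, 6)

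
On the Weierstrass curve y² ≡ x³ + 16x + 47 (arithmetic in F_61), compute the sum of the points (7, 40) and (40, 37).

(13, 16)

(7, 40) + (40, 37). λ = (37 - 40)/(40 - 7) ≡ 58/33 mod 61. 33⁻¹ ≡ 37 (mod 61) since 33·37 = 1221 ≡ 1, so λ ≡ 11.
  x = λ² - 7 - 40 = 121 - 47 ≡ 13; y = λ·(7 - 13) - 40 ≡ 16. → (13, 16)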